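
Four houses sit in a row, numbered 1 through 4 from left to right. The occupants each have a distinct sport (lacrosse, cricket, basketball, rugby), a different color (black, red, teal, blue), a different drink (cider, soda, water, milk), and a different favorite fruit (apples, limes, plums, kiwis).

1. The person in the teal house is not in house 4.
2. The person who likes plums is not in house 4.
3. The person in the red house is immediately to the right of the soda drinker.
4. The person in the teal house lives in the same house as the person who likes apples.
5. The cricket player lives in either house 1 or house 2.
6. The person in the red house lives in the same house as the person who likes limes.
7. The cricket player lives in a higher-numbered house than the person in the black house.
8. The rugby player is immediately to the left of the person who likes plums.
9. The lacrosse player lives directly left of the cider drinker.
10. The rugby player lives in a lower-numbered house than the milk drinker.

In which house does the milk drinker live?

By clue 7, the cricket player is in house 2.
From clue 7, the person in the black house must be in house 1.
House 1's sport must be rugby (nothing else left).
House 4's sport must be basketball (nothing else left).
Clue 8: the person who likes plums is in house 2.
Clue 9 places the cider drinker in house 4.
The only sport still possible for house 3 is lacrosse.
That leaves kiwis as the favorite fruit for house 1.
House 4 favorite fruit: only limes fits.
The person in the teal house is in house 3 (clue 4).
The person in the red house is in house 4 (clue 6).
The only color still possible for house 2 is blue.
So house 3 gets apples for favorite fruit.
The soda drinker is in house 3 (clue 3).
House 1 drink: only water fits.
That leaves milk as the drink for house 2.
So: house 1 = rugby/black/water/kiwis, house 2 = cricket/blue/milk/plums, house 3 = lacrosse/teal/soda/apples, house 4 = basketball/red/cider/limes.

2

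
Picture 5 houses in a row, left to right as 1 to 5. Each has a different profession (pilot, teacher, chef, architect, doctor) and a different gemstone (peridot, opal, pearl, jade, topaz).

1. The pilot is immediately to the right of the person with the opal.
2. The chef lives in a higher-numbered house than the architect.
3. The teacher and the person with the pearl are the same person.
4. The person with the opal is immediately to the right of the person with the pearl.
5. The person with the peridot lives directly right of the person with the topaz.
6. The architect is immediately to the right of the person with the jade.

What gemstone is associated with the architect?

So house 5 gets peridot for gemstone.
From clue 5, the person with the topaz must be in house 4.
The pilot is narrowed to house 3 or 4; consider each.
Placing it in house 4 leads to a contradiction, so it's in house 3.
By clue 1, the person with the opal is in house 2.
By clue 4, the person with the pearl is in house 1.
So house 3 gets jade for gemstone.
The teacher is in house 1 (clue 3).
Clue 6: the architect is in house 4.
The only profession still possible for house 2 is doctor.
So house 5 gets chef for profession.
So: house 1 = teacher/pearl, house 2 = doctor/opal, house 3 = pilot/jade, house 4 = architect/topaz, house 5 = chef/peridot.

topaz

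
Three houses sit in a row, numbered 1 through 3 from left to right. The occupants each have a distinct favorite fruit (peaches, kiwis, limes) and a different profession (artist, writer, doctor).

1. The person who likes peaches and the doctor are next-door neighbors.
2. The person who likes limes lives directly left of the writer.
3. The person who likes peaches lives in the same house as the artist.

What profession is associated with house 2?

doctor

The person who likes limes is narrowed to house 1 or 2; consider each.
Placing it in house 1 leads to a contradiction, so it's in house 2.
By clue 2, the writer is in house 3.
By clue 1, the doctor is in house 2.
The person who likes peaches is in house 1 (clue 3).
The artist is in house 1 (clue 3).
So house 3 gets kiwis for favorite fruit.
So: house 1 = peaches/artist, house 2 = limes/doctor, house 3 = kiwis/writer.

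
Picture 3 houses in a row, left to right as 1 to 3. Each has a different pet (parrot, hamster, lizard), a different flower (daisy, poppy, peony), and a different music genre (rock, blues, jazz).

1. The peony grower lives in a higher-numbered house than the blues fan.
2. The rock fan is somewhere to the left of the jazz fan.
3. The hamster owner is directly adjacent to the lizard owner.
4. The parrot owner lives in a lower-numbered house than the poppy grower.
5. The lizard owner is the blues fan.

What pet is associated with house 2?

lizard

House 3's pet must be hamster (nothing else left).
That leaves daisy as the flower for house 1.
The only music genre still possible for house 3 is jazz.
Clue 3 places the lizard owner in house 2.
The blues fan is in house 2 (clue 5).
So house 1 gets parrot for pet.
The only music genre still possible for house 1 is rock.
The peony grower is in house 3 (clue 1).
So house 2 gets poppy for flower.
So: house 1 = parrot/daisy/rock, house 2 = lizard/poppy/blues, house 3 = hamster/peony/jazz.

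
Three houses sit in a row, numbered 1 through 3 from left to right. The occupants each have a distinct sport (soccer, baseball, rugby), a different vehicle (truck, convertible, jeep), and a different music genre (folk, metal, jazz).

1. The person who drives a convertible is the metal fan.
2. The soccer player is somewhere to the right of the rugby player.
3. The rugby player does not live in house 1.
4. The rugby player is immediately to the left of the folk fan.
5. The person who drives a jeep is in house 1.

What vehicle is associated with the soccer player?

Clue 3: the rugby player is in house 2.
Clue 4 places the folk fan in house 3.
Clue 5 places the person who drives a jeep in house 1.
That leaves baseball as the sport for house 1.
That leaves soccer as the sport for house 3.
The person who drives a convertible is in house 2 (clue 1).
From clue 1, the metal fan must be in house 2.
The only vehicle still possible for house 3 is truck.
House 1's music genre must be jazz (nothing else left).
So: house 1 = baseball/jeep/jazz, house 2 = rugby/convertible/metal, house 3 = soccer/truck/folk.

truck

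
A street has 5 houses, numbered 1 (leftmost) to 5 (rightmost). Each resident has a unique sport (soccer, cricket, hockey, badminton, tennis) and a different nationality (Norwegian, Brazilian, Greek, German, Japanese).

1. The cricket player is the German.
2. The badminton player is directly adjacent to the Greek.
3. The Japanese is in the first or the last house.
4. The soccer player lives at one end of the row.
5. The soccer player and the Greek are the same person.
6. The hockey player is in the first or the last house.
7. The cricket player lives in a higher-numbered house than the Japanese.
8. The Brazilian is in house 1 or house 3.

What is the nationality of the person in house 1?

The Japanese is in house 1 (clue 7).
Clue 2 places the badminton player in house 4.
Clue 5 places the soccer player in house 5.
So house 1 gets hockey for sport.
That leaves Brazilian as the nationality for house 3.
That leaves Greek as the nationality for house 5.
From clue 1, the cricket player must be in house 2.
By clue 1, the German is in house 2.
House 3's sport must be tennis (nothing else left).
The only nationality still possible for house 4 is Norwegian.
So: house 1 = hockey/Japanese, house 2 = cricket/German, house 3 = tennis/Brazilian, house 4 = badminton/Norwegian, house 5 = soccer/Greek.

Japanese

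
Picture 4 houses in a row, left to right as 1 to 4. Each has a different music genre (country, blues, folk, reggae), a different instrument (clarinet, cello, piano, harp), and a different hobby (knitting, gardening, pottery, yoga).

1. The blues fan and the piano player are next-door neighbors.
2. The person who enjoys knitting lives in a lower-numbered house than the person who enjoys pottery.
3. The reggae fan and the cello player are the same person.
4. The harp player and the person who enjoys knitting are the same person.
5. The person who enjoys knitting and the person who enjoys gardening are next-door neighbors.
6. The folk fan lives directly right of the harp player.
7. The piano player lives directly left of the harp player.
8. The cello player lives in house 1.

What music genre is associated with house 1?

The cello player is in house 1 (clue 8).
So house 2 gets piano for instrument.
So house 3 gets harp for instrument.
House 4's instrument must be clarinet (nothing else left).
From clue 3, the reggae fan must be in house 1.
By clue 4, the person who enjoys knitting is in house 3.
From clue 6, the folk fan must be in house 4.
House 2's music genre must be country (nothing else left).
The only music genre still possible for house 3 is blues.
House 1 hobby: only yoga fits.
Clue 2 places the person who enjoys pottery in house 4.
That leaves gardening as the hobby for house 2.
So: house 1 = reggae/cello/yoga, house 2 = country/piano/gardening, house 3 = blues/harp/knitting, house 4 = folk/clarinet/pottery.

reggae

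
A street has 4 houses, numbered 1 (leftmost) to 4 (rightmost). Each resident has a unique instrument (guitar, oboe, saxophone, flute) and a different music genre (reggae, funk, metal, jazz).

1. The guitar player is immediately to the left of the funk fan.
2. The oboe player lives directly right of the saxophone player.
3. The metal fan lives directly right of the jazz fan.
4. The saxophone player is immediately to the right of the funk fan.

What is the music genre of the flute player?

Clue 4 places the saxophone player in house 3.
Clue 4: the funk fan is in house 2.
Clue 1 places the guitar player in house 1.
Clue 2 places the oboe player in house 4.
By clue 3, the metal fan is in house 4.
From clue 3, the jazz fan must be in house 3.
The only instrument still possible for house 2 is flute.
House 1 music genre: only reggae fits.
So: house 1 = guitar/reggae, house 2 = flute/funk, house 3 = saxophone/jazz, house 4 = oboe/metal.

funk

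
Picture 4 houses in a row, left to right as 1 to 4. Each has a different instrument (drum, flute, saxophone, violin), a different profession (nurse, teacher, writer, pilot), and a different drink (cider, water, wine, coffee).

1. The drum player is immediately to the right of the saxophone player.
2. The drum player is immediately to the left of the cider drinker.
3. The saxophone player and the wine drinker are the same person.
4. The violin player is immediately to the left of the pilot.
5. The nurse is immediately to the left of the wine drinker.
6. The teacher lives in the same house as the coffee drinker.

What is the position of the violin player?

1

House 4 instrument: only flute fits.
Clue 3: the saxophone player is in house 2.
The wine drinker is in house 2 (clue 3).
By clue 5, the nurse is in house 1.
The only instrument still possible for house 1 is violin.
So house 3 gets drum for instrument.
Clue 2 places the cider drinker in house 4.
From clue 4, the pilot must be in house 2.
That leaves water as the drink for house 1.
That leaves coffee as the drink for house 3.
By clue 6, the teacher is in house 3.
House 4 profession: only writer fits.
So: house 1 = violin/nurse/water, house 2 = saxophone/pilot/wine, house 3 = drum/teacher/coffee, house 4 = flute/writer/cider.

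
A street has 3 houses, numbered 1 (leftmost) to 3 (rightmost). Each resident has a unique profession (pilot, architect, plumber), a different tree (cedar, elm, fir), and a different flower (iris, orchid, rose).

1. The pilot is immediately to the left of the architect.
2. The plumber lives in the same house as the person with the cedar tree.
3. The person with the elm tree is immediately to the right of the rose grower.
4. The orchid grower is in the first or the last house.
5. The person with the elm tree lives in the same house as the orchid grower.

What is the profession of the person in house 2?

From clue 5, the person with the elm tree must be in house 3.
From clue 5, the orchid grower must be in house 3.
Clue 3 places the rose grower in house 2.
House 3 profession: only architect fits.
House 1 flower: only iris fits.
Clue 1: the pilot is in house 2.
House 1's profession must be plumber (nothing else left).
From clue 2, the person with the cedar tree must be in house 1.
House 2 tree: only fir fits.
So: house 1 = plumber/cedar/iris, house 2 = pilot/fir/rose, house 3 = architect/elm/orchid.

pilot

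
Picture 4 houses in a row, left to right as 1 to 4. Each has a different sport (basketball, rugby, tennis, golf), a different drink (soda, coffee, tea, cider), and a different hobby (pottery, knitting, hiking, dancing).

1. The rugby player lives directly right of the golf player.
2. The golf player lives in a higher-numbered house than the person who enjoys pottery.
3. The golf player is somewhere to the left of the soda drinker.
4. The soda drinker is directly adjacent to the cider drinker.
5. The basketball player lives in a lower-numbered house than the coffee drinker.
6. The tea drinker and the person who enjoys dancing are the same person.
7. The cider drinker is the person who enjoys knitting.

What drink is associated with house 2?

coffee

House 1 drink: only tea fits.
Clue 6: the person who enjoys dancing is in house 1.
Clue 2: the golf player is in house 3.
Clue 3 places the soda drinker in house 4.
Clue 4 places the cider drinker in house 3.
By clue 7, the person who enjoys knitting is in house 3.
House 2's drink must be coffee (nothing else left).
That leaves pottery as the hobby for house 2.
The only hobby still possible for house 4 is hiking.
The basketball player is in house 1 (clue 5).
That leaves tennis as the sport for house 2.
House 4's sport must be rugby (nothing else left).
So: house 1 = basketball/tea/dancing, house 2 = tennis/coffee/pottery, house 3 = golf/cider/knitting, house 4 = rugby/soda/hiking.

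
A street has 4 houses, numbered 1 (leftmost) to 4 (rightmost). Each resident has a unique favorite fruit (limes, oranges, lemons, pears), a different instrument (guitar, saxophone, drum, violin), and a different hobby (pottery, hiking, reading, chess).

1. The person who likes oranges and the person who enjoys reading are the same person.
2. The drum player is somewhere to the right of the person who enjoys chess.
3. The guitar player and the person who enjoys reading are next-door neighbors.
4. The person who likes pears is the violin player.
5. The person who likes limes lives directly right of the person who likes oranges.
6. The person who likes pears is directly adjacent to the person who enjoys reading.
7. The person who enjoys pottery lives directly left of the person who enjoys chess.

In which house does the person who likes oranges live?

3

That leaves hiking as the hobby for house 4.
The drum player is narrowed to house 3 or 4; consider each.
Placing it in house 4 leads to a contradiction, so it's in house 3.
By clue 2, the person who enjoys chess is in house 2.
From clue 7, the person who enjoys pottery must be in house 1.
House 3 hobby: only reading fits.
From clue 1, the person who likes oranges must be in house 3.
Clue 5: the person who likes limes is in house 4.
So house 1 gets lemons for favorite fruit.
House 2 favorite fruit: only pears fits.
Clue 4 places the violin player in house 2.
So house 1 gets saxophone for instrument.
So house 4 gets guitar for instrument.
So: house 1 = lemons/saxophone/pottery, house 2 = pears/violin/chess, house 3 = oranges/drum/reading, house 4 = limes/guitar/hiking.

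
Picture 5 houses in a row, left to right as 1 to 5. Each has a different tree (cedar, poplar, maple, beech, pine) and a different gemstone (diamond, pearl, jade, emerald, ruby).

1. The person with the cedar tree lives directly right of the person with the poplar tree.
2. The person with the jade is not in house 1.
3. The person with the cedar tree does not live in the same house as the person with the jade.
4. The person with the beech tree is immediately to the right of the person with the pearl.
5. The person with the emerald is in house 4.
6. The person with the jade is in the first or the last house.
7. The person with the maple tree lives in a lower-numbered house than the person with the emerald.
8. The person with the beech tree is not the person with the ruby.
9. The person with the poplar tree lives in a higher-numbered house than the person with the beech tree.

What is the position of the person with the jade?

From clue 5, the person with the emerald must be in house 4.
The person with the jade is in house 5 (clue 6).
Clue 3: the person with the cedar tree is in house 4.
House 2's tree must be beech (nothing else left).
That leaves poplar as the tree for house 3.
House 5's tree must be pine (nothing else left).
By clue 4, the person with the pearl is in house 1.
That leaves maple as the tree for house 1.
House 2 gemstone: only diamond fits.
So house 3 gets ruby for gemstone.
So: house 1 = maple/pearl, house 2 = beech/diamond, house 3 = poplar/ruby, house 4 = cedar/emerald, house 5 = pine/jade.

5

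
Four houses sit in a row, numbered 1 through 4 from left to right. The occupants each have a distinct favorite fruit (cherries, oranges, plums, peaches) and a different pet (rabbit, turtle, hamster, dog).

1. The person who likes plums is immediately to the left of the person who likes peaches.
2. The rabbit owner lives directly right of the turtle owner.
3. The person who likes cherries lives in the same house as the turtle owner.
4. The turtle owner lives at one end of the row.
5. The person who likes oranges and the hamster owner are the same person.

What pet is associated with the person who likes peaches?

dog

From clue 4, the turtle owner must be in house 1.
Clue 2: the rabbit owner is in house 2.
By clue 3, the person who likes cherries is in house 1.
That leaves plums as the favorite fruit for house 2.
Clue 1: the person who likes peaches is in house 3.
House 4's favorite fruit must be oranges (nothing else left).
The hamster owner is in house 4 (clue 5).
House 3 pet: only dog fits.
So: house 1 = cherries/turtle, house 2 = plums/rabbit, house 3 = peaches/dog, house 4 = oranges/hamster.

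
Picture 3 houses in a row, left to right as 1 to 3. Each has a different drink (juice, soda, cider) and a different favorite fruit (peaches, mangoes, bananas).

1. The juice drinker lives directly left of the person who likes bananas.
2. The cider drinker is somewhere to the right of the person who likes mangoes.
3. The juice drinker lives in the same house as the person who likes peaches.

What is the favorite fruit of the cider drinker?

So house 3 gets bananas for favorite fruit.
Clue 1: the juice drinker is in house 2.
By clue 3, the person who likes peaches is in house 2.
House 1's drink must be soda (nothing else left).
House 3's drink must be cider (nothing else left).
That leaves mangoes as the favorite fruit for house 1.
So: house 1 = soda/mangoes, house 2 = juice/peaches, house 3 = cider/bananas.

bananas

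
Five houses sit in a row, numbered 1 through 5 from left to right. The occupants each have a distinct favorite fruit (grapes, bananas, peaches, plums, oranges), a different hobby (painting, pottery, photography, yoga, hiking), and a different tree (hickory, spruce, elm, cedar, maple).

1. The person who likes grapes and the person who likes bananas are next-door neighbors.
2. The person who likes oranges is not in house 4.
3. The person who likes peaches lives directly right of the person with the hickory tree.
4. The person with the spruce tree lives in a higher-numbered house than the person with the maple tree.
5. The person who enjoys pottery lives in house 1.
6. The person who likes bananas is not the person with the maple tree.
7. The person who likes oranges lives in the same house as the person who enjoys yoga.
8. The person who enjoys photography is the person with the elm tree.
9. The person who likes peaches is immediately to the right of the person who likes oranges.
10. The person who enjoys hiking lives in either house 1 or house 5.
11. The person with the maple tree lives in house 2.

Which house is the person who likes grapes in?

2

Clue 5 places the person who enjoys pottery in house 1.
The person with the maple tree is in house 2 (clue 11).
That leaves hiking as the hobby for house 5.
The person who likes peaches is in house 4 (clue 9).
The person who likes oranges is in house 3 (clue 9).
Clue 1 places the person who likes grapes in house 2.
From clue 1, the person who likes bananas must be in house 1.
From clue 3, the person with the hickory tree must be in house 3.
Clue 7 places the person who enjoys yoga in house 3.
So house 5 gets plums for favorite fruit.
The only hobby still possible for house 2 is painting.
House 4 hobby: only photography fits.
That leaves cedar as the tree for house 1.
That leaves elm as the tree for house 4.
House 5 tree: only spruce fits.
So: house 1 = bananas/pottery/cedar, house 2 = grapes/painting/maple, house 3 = oranges/yoga/hickory, house 4 = peaches/photography/elm, house 5 = plums/hiking/spruce.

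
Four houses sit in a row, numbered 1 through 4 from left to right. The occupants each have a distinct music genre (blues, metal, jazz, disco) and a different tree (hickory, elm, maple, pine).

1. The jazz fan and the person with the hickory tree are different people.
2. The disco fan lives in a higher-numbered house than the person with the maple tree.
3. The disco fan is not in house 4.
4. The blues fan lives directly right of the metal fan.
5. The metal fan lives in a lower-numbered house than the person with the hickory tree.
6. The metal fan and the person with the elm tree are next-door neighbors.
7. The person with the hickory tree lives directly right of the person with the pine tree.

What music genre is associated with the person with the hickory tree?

blues

The disco fan is narrowed to house 2 or 3; consider each.
Placing it in house 3 leads to a contradiction, so it's in house 2.
Clue 2 places the person with the maple tree in house 1.
By clue 4, the blues fan is in house 4.
From clue 4, the metal fan must be in house 3.
The person with the hickory tree is in house 4 (clue 5).
The person with the pine tree is in house 3 (clue 7).
So house 1 gets jazz for music genre.
House 2's tree must be elm (nothing else left).
So: house 1 = jazz/maple, house 2 = disco/elm, house 3 = metal/pine, house 4 = blues/hickory.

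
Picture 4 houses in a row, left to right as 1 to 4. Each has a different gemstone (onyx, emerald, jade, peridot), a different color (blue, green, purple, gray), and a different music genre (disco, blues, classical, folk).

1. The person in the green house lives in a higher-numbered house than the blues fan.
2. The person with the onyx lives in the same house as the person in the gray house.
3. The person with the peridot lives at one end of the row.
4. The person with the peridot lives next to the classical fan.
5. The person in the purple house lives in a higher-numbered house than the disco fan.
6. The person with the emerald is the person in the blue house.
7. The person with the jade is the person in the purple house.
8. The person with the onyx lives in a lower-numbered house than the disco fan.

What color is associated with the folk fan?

green

So house 4 gets folk for music genre.
House 1 music genre: only blues fits.
The person with the jade is narrowed to house 3 or 4; consider each.
Placing it in house 4 leads to a contradiction, so it's in house 3.
Clue 7: the person in the purple house is in house 3.
Clue 5 places the disco fan in house 2.
Clue 8: the person with the onyx is in house 1.
The only gemstone still possible for house 2 is emerald.
House 4 gemstone: only peridot fits.
House 3's music genre must be classical (nothing else left).
Clue 2 places the person in the gray house in house 1.
The person in the blue house is in house 2 (clue 6).
That leaves green as the color for house 4.
So: house 1 = onyx/gray/blues, house 2 = emerald/blue/disco, house 3 = jade/purple/classical, house 4 = peridot/green/folk.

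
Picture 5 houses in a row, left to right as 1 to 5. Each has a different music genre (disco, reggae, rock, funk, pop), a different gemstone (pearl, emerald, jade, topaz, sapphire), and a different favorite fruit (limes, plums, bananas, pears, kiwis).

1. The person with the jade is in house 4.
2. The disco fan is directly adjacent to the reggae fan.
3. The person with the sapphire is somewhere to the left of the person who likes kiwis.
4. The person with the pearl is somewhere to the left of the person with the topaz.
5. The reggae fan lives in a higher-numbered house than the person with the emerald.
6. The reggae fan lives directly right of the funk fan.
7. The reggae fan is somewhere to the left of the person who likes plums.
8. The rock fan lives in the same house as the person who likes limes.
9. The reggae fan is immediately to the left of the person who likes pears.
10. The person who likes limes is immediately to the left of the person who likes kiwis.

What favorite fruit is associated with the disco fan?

The person with the jade is in house 4 (clue 1).
So house 5 gets topaz for gemstone.
The funk fan is narrowed to house 1 or 2 or 3; consider each.
Placing it in house 1 and house 3 leads to a contradiction, so it's in house 2.
From clue 6, the reggae fan must be in house 3.
By clue 9, the person who likes pears is in house 4.
The disco fan is in house 4 (clue 2).
The rock fan is in house 1 (clue 8).
Clue 8: the person who likes limes is in house 1.
Clue 10: the person who likes kiwis is in house 2.
House 5 music genre: only pop fits.
So house 3 gets bananas for favorite fruit.
So house 5 gets plums for favorite fruit.
Clue 3 places the person with the sapphire in house 1.
The only gemstone still possible for house 3 is pearl.
House 2 gemstone: only emerald fits.
So: house 1 = rock/sapphire/limes, house 2 = funk/emerald/kiwis, house 3 = reggae/pearl/bananas, house 4 = disco/jade/pears, house 5 = pop/topaz/plums.

pears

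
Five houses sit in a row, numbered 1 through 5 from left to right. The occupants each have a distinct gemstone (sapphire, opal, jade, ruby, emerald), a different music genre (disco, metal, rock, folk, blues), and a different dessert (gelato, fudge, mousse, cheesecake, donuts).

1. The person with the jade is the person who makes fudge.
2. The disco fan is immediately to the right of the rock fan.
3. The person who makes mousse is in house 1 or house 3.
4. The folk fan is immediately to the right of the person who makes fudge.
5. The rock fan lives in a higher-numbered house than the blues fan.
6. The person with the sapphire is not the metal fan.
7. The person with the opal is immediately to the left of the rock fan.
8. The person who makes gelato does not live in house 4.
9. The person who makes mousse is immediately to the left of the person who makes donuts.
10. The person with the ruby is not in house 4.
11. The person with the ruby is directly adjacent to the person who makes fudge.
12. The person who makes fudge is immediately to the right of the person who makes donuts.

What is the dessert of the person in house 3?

Clue 12 places the person who makes fudge in house 3.
The person who makes donuts is in house 2 (clue 12).
The only dessert still possible for house 1 is mousse.
House 4's dessert must be cheesecake (nothing else left).
That leaves gelato as the dessert for house 5.
Clue 1: the person with the jade is in house 3.
The folk fan is in house 4 (clue 4).
Clue 11 places the person with the ruby in house 2.
The disco fan is in house 3 (clue 2).
Clue 2 places the rock fan in house 2.
Clue 5 places the blues fan in house 1.
The only gemstone still possible for house 1 is opal.
That leaves metal as the music genre for house 5.
The person with the sapphire is in house 4 (clue 6).
That leaves emerald as the gemstone for house 5.
So: house 1 = opal/blues/mousse, house 2 = ruby/rock/donuts, house 3 = jade/disco/fudge, house 4 = sapphire/folk/cheesecake, house 5 = emerald/metal/gelato.

fudge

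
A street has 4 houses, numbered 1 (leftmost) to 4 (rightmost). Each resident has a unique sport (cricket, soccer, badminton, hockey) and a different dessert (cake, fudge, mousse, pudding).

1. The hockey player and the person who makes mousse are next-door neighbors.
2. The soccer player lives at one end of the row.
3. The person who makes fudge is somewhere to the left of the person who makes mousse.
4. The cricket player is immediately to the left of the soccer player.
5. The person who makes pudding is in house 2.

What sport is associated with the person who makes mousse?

cricket

Clue 4 places the cricket player in house 3.
The soccer player is in house 4 (clue 4).
By clue 5, the person who makes pudding is in house 2.
The hockey player is in house 2 (clue 1).
The person who makes mousse is in house 3 (clue 1).
From clue 3, the person who makes fudge must be in house 1.
House 1's sport must be badminton (nothing else left).
House 4's dessert must be cake (nothing else left).
So: house 1 = badminton/fudge, house 2 = hockey/pudding, house 3 = cricket/mousse, house 4 = soccer/cake.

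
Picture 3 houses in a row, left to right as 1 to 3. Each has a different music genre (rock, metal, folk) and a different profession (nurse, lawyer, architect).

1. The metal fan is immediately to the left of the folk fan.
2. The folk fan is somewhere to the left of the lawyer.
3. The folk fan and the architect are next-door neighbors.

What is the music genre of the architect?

metal

Clue 2 places the folk fan in house 2.
Clue 2 places the lawyer in house 3.
The only music genre still possible for house 3 is rock.
That leaves architect as the profession for house 1.
House 2 profession: only nurse fits.
House 1 music genre: only metal fits.
So: house 1 = metal/architect, house 2 = folk/nurse, house 3 = rock/lawyer.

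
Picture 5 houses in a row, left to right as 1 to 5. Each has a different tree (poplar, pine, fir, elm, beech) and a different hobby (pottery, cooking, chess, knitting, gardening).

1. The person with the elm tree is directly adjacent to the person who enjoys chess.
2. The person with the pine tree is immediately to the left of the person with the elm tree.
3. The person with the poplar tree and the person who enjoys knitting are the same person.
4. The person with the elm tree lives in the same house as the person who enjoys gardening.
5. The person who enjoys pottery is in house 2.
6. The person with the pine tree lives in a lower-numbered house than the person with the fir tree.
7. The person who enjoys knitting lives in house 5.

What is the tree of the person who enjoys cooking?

From clue 5, the person who enjoys pottery must be in house 2.
From clue 7, the person who enjoys knitting must be in house 5.
Clue 3: the person with the poplar tree is in house 5.
So house 1 gets beech for tree.
That leaves pine as the tree for house 2.
So house 1 gets cooking for hobby.
From clue 2, the person with the elm tree must be in house 3.
Clue 4 places the person who enjoys gardening in house 3.
The only tree still possible for house 4 is fir.
So house 4 gets chess for hobby.
So: house 1 = beech/cooking, house 2 = pine/pottery, house 3 = elm/gardening, house 4 = fir/chess, house 5 = poplar/knitting.

beech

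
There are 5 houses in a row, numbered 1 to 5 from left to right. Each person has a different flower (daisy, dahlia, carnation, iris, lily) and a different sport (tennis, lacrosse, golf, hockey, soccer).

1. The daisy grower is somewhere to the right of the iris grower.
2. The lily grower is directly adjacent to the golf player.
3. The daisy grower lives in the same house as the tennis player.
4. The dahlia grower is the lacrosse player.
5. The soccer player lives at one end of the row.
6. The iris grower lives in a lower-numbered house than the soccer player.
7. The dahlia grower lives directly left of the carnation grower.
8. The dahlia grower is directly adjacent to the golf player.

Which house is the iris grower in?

From clue 6, the soccer player must be in house 5.
The daisy grower is narrowed to house 2 or 3 or 4; consider each.
Placing it in house 3 and house 4 leads to a contradiction, so it's in house 2.
Clue 1 places the iris grower in house 1.
The tennis player is in house 2 (clue 3).
So house 1 gets hockey for sport.
The carnation grower is narrowed to house 4 or 5; consider each.
Placing it in house 5 leads to a contradiction, so it's in house 4.
By clue 7, the dahlia grower is in house 3.
From clue 8, the golf player must be in house 4.
House 5's flower must be lily (nothing else left).
The only sport still possible for house 3 is lacrosse.
So: house 1 = iris/hockey, house 2 = daisy/tennis, house 3 = dahlia/lacrosse, house 4 = carnation/golf, house 5 = lily/soccer.

1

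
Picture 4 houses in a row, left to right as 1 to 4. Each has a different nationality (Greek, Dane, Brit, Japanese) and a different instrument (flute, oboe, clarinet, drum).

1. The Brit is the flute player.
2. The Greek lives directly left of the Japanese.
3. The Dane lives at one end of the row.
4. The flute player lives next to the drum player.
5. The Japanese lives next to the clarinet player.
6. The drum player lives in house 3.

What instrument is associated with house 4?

flute

Clue 6 places the drum player in house 3.
So house 3 gets Japanese for nationality.
Clue 2 places the Greek in house 2.
The only nationality still possible for house 1 is Dane.
House 4's nationality must be Brit (nothing else left).
House 1's instrument must be oboe (nothing else left).
The flute player is in house 4 (clue 1).
The only instrument still possible for house 2 is clarinet.
So: house 1 = Dane/oboe, house 2 = Greek/clarinet, house 3 = Japanese/drum, house 4 = Brit/flute.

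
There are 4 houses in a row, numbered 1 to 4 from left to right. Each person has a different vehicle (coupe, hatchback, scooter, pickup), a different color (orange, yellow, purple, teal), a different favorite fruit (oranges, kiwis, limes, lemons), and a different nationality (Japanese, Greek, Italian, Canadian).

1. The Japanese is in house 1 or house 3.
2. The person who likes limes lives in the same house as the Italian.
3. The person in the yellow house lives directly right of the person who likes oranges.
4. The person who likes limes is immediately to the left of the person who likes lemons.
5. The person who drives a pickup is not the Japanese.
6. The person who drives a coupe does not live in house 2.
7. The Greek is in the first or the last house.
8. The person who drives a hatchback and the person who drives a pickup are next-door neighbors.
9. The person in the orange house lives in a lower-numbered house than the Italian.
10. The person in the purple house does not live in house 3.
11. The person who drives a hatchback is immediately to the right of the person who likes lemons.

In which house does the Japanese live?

House 4 favorite fruit: only kiwis fits.
Clue 4: the person who likes limes is in house 2.
The person who likes lemons is in house 3 (clue 4).
From clue 11, the person who drives a hatchback must be in house 4.
That leaves oranges as the favorite fruit for house 1.
From clue 2, the Italian must be in house 2.
The person in the yellow house is in house 2 (clue 3).
The person who drives a pickup is in house 3 (clue 8).
By clue 9, the person in the orange house is in house 1.
The only vehicle still possible for house 2 is scooter.
So house 3 gets teal for color.
House 4 color: only purple fits.
By clue 5, the Japanese is in house 1.
House 1's vehicle must be coupe (nothing else left).
House 3 nationality: only Canadian fits.
House 4 nationality: only Greek fits.
So: house 1 = coupe/orange/oranges/Japanese, house 2 = scooter/yellow/limes/Italian, house 3 = pickup/teal/lemons/Canadian, house 4 = hatchback/purple/kiwis/Greek.

1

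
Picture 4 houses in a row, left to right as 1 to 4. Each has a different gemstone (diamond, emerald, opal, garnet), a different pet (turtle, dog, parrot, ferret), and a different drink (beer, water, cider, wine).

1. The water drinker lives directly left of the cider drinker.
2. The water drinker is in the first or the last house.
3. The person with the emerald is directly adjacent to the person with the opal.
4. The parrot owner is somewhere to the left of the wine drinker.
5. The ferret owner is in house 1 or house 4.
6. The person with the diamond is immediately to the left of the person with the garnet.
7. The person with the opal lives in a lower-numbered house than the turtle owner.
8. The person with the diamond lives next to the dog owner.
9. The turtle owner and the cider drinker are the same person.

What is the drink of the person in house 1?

water

From clue 2, the water drinker must be in house 1.
The cider drinker is in house 2 (clue 1).
By clue 9, the turtle owner is in house 2.
The person with the opal is in house 1 (clue 7).
Clue 3: the person with the emerald is in house 2.
So house 4 gets garnet for gemstone.
The dog owner is in house 4 (clue 8).
That leaves diamond as the gemstone for house 3.
House 1 pet: only ferret fits.
House 3 pet: only parrot fits.
Clue 4 places the wine drinker in house 4.
House 3 drink: only beer fits.
So: house 1 = opal/ferret/water, house 2 = emerald/turtle/cider, house 3 = diamond/parrot/beer, house 4 = garnet/dog/wine.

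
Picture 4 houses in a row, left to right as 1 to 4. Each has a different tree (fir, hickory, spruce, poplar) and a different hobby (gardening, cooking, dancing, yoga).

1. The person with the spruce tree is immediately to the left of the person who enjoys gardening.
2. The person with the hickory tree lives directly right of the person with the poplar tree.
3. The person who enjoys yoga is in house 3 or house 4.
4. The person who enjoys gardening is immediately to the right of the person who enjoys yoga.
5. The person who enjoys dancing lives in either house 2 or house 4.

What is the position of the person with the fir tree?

Clue 4 places the person who enjoys gardening in house 4.
The person who enjoys yoga is in house 3 (clue 4).
That leaves cooking as the hobby for house 1.
That leaves dancing as the hobby for house 2.
The person with the spruce tree is in house 3 (clue 1).
By clue 2, the person with the hickory tree is in house 2.
The person with the poplar tree is in house 1 (clue 2).
House 4 tree: only fir fits.
So: house 1 = poplar/cooking, house 2 = hickory/dancing, house 3 = spruce/yoga, house 4 = fir/gardening.

4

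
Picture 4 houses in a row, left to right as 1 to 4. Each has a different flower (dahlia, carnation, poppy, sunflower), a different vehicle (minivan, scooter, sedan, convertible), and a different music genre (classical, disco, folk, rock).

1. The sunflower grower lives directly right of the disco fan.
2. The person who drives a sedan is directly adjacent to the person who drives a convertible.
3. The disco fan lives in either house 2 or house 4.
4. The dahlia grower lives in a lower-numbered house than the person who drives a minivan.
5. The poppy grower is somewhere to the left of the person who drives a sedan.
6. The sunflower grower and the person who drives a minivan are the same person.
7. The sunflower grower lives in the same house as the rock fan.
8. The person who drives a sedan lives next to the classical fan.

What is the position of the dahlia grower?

Clue 3 places the disco fan in house 2.
Clue 1 places the sunflower grower in house 3.
From clue 6, the person who drives a minivan must be in house 3.
From clue 7, the rock fan must be in house 3.
House 4 flower: only carnation fits.
Clue 2 places the person who drives a sedan in house 2.
By clue 2, the person who drives a convertible is in house 1.
Clue 5 places the poppy grower in house 1.
Clue 8: the classical fan is in house 1.
The only flower still possible for house 2 is dahlia.
House 4's vehicle must be scooter (nothing else left).
So house 4 gets folk for music genre.
So: house 1 = poppy/convertible/classical, house 2 = dahlia/sedan/disco, house 3 = sunflower/minivan/rock, house 4 = carnation/scooter/folk.

2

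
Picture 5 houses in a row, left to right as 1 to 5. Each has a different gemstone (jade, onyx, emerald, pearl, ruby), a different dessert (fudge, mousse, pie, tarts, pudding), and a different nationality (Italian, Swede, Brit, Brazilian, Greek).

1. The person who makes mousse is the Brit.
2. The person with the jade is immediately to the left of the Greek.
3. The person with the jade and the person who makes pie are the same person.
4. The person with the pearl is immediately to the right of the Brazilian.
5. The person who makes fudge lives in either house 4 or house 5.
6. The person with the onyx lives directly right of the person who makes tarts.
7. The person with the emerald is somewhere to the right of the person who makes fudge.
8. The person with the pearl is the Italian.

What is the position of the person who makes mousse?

5

Clue 7 places the person with the emerald in house 5.
Clue 7: the person who makes fudge is in house 4.
The person with the jade is narrowed to house 1 or 2 or 3; consider each.
Placing it in house 2 and house 3 leads to a contradiction, so it's in house 1.
From clue 2, the Greek must be in house 2.
The person who makes pie is in house 1 (clue 3).
By clue 8, the person with the pearl is in house 4.
Clue 8: the Italian is in house 4.
So house 2 gets ruby for gemstone.
House 3's gemstone must be onyx (nothing else left).
Clue 4 places the Brazilian in house 3.
Clue 6 places the person who makes tarts in house 2.
House 1 nationality: only Swede fits.
So house 5 gets Brit for nationality.
Clue 1: the person who makes mousse is in house 5.
House 3 dessert: only pudding fits.
So: house 1 = jade/pie/Swede, house 2 = ruby/tarts/Greek, house 3 = onyx/pudding/Brazilian, house 4 = pearl/fudge/Italian, house 5 = emerald/mousse/Brit.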